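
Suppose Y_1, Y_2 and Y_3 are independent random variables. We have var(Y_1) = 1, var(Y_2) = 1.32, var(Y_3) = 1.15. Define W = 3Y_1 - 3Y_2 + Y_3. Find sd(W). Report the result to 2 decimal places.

By independence, var(W) = (3)²var(Y_1) + (-3)²var(Y_2) + (1)²var(Y_3)
= (3)²·1 + (-3)²·1.32 + (1)²·1.15 = 22.03
sd(W) = √22.03 ≈ 4.69

4.69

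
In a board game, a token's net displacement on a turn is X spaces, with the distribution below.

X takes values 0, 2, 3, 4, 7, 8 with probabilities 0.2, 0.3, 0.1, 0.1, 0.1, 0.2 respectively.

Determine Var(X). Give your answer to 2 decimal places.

8.44

E[X] = (0)(0.2) + (2)(0.3) + (3)(0.1) + (4)(0.1) + (7)(0.1) + (8)(0.2) = 3.6
E[X²] = (0)²(0.2) + (2)²(0.3) + (3)²(0.1) + (4)²(0.1) + (7)²(0.1) + (8)²(0.2) = 21.4
Var(X) = E[X²] − (E[X])² = 21.4 − (3.6)² = 8.44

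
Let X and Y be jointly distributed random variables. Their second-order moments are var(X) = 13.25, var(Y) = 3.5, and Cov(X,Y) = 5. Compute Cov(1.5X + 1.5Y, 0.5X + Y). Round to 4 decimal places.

Cov(1.5X + 1.5Y, 0.5X + Y) = (1.5)(0.5)var(X) + (1.5)(1)var(Y) + [(1.5)(1) + (1.5)(0.5)]Cov(X,Y)
= 0.75·13.25 + 1.5·3.5 + 2.25·5 = 26.4375

26.4375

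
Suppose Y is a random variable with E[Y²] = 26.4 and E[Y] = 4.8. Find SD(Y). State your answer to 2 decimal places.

1.83

V(Y) = 26.4 − (4.8)² = 3.36
SD(Y) = √3.36 ≈ 1.83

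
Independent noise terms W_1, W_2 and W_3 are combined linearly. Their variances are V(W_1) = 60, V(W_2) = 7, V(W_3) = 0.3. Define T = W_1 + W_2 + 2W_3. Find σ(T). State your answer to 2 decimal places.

By independence, V(T) = (1)²V(W_1) + (1)²V(W_2) + (2)²V(W_3)
= (1)²·60 + (1)²·7 + (2)²·0.3 = 68.2
σ(T) = √68.2 ≈ 8.26

8.26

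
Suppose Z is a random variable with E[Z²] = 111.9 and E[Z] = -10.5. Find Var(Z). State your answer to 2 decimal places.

Var(Z) = 111.9 − (-10.5)² = 1.65

1.65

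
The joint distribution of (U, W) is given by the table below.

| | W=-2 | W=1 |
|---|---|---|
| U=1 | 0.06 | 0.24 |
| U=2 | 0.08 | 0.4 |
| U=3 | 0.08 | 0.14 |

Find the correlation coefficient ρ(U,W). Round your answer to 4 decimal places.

-0.1267

E[U] = 1.92,  E[W] = 0.34
E[UW] = 0.54
Cov(U,W) = E[UW] − E[U]E[W] = 0.54 − (1.92)(0.34) = -0.1128
V(U) = 0.5136,  V(W) = 1.5444
ρ = -0.1128 / √(0.5136·1.5444) ≈ -0.1267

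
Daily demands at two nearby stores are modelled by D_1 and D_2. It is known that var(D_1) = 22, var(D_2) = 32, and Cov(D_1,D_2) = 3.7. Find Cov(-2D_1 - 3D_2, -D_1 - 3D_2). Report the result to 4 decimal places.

365.3000

Cov(-2D_1 - 3D_2, -D_1 - 3D_2) = (-2)(-1)var(D_1) + (-3)(-3)var(D_2) + [(-2)(-3) + (-3)(-1)]Cov(D_1,D_2)
= 2·22 + 9·32 + 9·3.7 = 365.3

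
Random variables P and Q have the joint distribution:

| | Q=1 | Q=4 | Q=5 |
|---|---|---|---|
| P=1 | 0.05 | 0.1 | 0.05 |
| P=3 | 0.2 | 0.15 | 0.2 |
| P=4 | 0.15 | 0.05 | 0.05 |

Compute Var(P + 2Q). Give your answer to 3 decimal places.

12.048

E[P] = 2.85,  E[Q] = 3.1,  E[PQ] = 8.5
Var(P) = 9.15 − (2.85)² = 1.0275;  Var(Q) = 12.7 − (3.1)² = 3.09
Cov(P,Q) = 8.5 − (2.85)(3.1) = -0.335
Var(P + 2Q) = (1)²·1.0275 + (2)²·3.09 + 2·(1)·(2)·-0.335 = 12.0475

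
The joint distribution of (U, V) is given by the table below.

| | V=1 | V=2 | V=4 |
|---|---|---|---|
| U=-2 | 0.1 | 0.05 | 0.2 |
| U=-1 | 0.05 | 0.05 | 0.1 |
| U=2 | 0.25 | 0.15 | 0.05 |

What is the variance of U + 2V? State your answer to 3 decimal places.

E[U] = 0,  E[V] = 2.3,  E[UV] = -1.05
Var(U) = 3.4 − (0)² = 3.4;  Var(V) = 7 − (2.3)² = 1.71
Cov(U,V) = -1.05 − (0)(2.3) = -1.05
Var(U + 2V) = (1)²·3.4 + (2)²·1.71 + 2·(1)·(2)·-1.05 = 6.04

6.040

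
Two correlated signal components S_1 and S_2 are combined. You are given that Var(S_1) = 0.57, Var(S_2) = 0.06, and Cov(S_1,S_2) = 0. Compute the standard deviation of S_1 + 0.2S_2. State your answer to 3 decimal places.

0.757

Var(S_1 + 0.2S_2) = (1)²·Var(S_1) + (0.2)²·Var(S_2) + 2·(1)·(0.2)·Cov(S_1,S_2)
= 1·0.57 + 0.04·0.06 + 0.4·0 = 0.5724
σ(S_1 + 0.2S_2) = √0.5724 ≈ 0.757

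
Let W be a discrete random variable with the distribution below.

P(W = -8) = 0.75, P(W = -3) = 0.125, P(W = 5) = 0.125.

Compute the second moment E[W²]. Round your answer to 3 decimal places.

52.250

E[W²] = (-8)²(0.75) + (-3)²(0.125) + (5)²(0.125) = 52.25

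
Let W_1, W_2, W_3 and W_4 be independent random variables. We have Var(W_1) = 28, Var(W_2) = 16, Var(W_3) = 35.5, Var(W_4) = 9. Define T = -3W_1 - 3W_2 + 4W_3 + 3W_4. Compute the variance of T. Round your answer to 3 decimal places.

1045.000

By independence, Var(T) = (-3)²Var(W_1) + (-3)²Var(W_2) + (4)²Var(W_3) + (3)²Var(W_4)
= (-3)²·28 + (-3)²·16 + (4)²·35.5 + (3)²·9 = 1045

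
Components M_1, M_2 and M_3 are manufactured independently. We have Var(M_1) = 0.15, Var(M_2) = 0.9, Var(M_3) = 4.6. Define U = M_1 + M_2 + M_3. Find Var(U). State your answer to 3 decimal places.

5.650

By independence, Var(U) = (1)²Var(M_1) + (1)²Var(M_2) + (1)²Var(M_3)
= (1)²·0.15 + (1)²·0.9 + (1)²·4.6 = 5.65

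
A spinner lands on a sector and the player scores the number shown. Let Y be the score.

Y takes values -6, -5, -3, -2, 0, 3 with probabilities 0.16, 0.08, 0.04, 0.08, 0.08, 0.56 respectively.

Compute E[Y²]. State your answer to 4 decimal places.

E[Y²] = (-6)²(0.16) + (-5)²(0.08) + (-3)²(0.04) + (-2)²(0.08) + (0)²(0.08) + (3)²(0.56) = 13.48

13.4800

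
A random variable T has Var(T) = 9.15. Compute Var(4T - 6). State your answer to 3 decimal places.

Var(4T - 6) = (4)²·Var(T) = 16·9.15 = 146.4

146.400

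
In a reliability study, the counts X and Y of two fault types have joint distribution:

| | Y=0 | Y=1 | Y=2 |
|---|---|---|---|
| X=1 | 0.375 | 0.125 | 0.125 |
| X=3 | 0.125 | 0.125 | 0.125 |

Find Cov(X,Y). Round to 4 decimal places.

E[X] = 1.75,  E[Y] = 0.75
E[XY] = 1.5
Cov(X,Y) = E[XY] − E[X]E[Y] = 1.5 − (1.75)(0.75) = 0.1875

0.1875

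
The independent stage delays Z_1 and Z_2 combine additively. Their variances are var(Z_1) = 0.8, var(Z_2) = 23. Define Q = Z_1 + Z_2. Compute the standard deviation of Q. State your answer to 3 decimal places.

By independence, var(Q) = (1)²var(Z_1) + (1)²var(Z_2)
= (1)²·0.8 + (1)²·23 = 23.8
sd(Q) = √23.8 ≈ 4.879

4.879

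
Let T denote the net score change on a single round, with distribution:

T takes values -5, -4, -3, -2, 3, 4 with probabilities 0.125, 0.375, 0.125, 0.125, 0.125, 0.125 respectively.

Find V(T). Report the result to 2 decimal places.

10.36

E[T] = (-5)(0.125) + (-4)(0.375) + (-3)(0.125) + (-2)(0.125) + (3)(0.125) + (4)(0.125) = -1.875
E[T²] = (-5)²(0.125) + (-4)²(0.375) + (-3)²(0.125) + (-2)²(0.125) + (3)²(0.125) + (4)²(0.125) = 13.875
V(T) = E[T²] − (E[T])² = 13.875 − (-1.875)² = 10.359375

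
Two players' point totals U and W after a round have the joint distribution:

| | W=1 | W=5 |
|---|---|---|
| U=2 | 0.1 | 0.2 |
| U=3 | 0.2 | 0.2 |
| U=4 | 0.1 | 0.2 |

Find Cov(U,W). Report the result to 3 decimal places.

0.000

E[U] = 3,  E[W] = 3.4
E[UW] = 10.2
Cov(U,W) = E[UW] − E[U]E[W] = 10.2 − (3)(3.4) = 0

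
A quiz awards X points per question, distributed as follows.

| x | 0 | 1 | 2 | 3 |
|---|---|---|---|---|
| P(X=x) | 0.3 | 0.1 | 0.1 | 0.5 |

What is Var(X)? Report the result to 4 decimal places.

1.7600

E[X] = (0)(0.3) + (1)(0.1) + (2)(0.1) + (3)(0.5) = 1.8
E[X²] = (0)²(0.3) + (1)²(0.1) + (2)²(0.1) + (3)²(0.5) = 5
Var(X) = E[X²] − (E[X])² = 5 − (1.8)² = 1.76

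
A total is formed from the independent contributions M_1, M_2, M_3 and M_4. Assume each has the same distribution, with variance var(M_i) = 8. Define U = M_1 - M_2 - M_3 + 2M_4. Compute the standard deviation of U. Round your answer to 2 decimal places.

By independence, var(U) = (1)²var(M_1) + (-1)²var(M_2) + (-1)²var(M_3) + (2)²var(M_4)
= (1)²·8 + (-1)²·8 + (-1)²·8 + (2)²·8 = 56
SD(U) = √56 ≈ 7.48

7.48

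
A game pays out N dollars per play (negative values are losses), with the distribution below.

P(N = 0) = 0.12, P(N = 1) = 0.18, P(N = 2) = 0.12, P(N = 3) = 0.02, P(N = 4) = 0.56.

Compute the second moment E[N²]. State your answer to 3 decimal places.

9.800

E[N²] = (0)²(0.12) + (1)²(0.18) + (2)²(0.12) + (3)²(0.02) + (4)²(0.56) = 9.8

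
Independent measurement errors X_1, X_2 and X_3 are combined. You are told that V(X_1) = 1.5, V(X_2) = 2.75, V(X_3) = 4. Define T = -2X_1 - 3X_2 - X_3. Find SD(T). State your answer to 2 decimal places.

5.89

By independence, V(T) = (-2)²V(X_1) + (-3)²V(X_2) + (-1)²V(X_3)
= (-2)²·1.5 + (-3)²·2.75 + (-1)²·4 = 34.75
SD(T) = √34.75 ≈ 5.89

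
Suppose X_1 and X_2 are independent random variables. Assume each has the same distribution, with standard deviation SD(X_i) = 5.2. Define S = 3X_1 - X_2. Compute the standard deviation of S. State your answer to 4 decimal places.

16.4438

Var(X_i) = (5.2)² = 27.04
By independence, Var(S) = (3)²Var(X_1) + (-1)²Var(X_2)
= (3)²·27.04 + (-1)²·27.04 = 270.4
SD(S) = √270.4 ≈ 16.4438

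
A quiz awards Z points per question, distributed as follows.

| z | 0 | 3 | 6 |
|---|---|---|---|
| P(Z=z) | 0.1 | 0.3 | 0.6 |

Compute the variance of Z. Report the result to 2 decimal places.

E[Z] = (0)(0.1) + (3)(0.3) + (6)(0.6) = 4.5
E[Z²] = (0)²(0.1) + (3)²(0.3) + (6)²(0.6) = 24.3
var(Z) = E[Z²] − (E[Z])² = 24.3 − (4.5)² = 4.05

4.05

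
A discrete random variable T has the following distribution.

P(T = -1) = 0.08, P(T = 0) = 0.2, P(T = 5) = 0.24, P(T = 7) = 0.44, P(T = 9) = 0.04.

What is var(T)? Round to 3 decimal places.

10.086

E[T] = (-1)(0.08) + (0)(0.2) + (5)(0.24) + (7)(0.44) + (9)(0.04) = 4.56
E[T²] = (-1)²(0.08) + (0)²(0.2) + (5)²(0.24) + (7)²(0.44) + (9)²(0.04) = 30.88
var(T) = E[T²] − (E[T])² = 30.88 − (4.56)² = 10.0864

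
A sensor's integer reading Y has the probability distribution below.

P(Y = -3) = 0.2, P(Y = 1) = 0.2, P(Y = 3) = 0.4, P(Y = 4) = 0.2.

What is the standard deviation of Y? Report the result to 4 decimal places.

2.4980

E[Y] = (-3)(0.2) + (1)(0.2) + (3)(0.4) + (4)(0.2) = 1.6
E[Y²] = (-3)²(0.2) + (1)²(0.2) + (3)²(0.4) + (4)²(0.2) = 8.8
Var(Y) = E[Y²] − (E[Y])² = 8.8 − (1.6)² = 6.24
SD(Y) = √6.24 ≈ 2.4980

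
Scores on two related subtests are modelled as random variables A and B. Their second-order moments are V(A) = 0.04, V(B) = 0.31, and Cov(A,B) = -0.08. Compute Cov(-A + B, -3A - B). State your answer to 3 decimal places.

-0.030

Cov(-A + B, -3A - B) = (-1)(-3)V(A) + (1)(-1)V(B) + [(-1)(-1) + (1)(-3)]Cov(A,B)
= 3·0.04 + -1·0.31 + -2·-0.08 = -0.03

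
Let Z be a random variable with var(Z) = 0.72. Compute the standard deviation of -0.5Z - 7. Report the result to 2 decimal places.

var(-0.5Z - 7) = (-0.5)²·0.72 = 0.18
sd(-0.5Z - 7) = √0.18 ≈ 0.42

0.42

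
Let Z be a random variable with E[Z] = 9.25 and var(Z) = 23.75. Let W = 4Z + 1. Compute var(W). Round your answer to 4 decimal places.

var(4Z + 1) = (4)²·var(Z) = 16·23.75 = 380

380.0000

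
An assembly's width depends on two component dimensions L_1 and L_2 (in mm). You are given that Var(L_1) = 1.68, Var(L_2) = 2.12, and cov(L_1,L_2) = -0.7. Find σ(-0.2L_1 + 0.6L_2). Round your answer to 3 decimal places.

0.999

Var(-0.2L_1 + 0.6L_2) = (-0.2)²·Var(L_1) + (0.6)²·Var(L_2) + 2·(-0.2)·(0.6)·cov(L_1,L_2)
= 0.04·1.68 + 0.36·2.12 + -0.24·-0.7 = 0.9984
σ(-0.2L_1 + 0.6L_2) = √0.9984 ≈ 0.999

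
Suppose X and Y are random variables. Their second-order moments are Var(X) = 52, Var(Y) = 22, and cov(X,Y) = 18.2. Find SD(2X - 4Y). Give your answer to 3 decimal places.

Var(2X - 4Y) = (2)²·Var(X) + (-4)²·Var(Y) + 2·(2)·(-4)·cov(X,Y)
= 4·52 + 16·22 + -16·18.2 = 268.8
SD(2X - 4Y) = √268.8 ≈ 16.395

16.395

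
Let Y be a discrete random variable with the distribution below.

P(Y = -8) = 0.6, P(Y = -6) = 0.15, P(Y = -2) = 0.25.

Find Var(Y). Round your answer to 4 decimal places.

6.3600

E[Y] = (-8)(0.6) + (-6)(0.15) + (-2)(0.25) = -6.2
E[Y²] = (-8)²(0.6) + (-6)²(0.15) + (-2)²(0.25) = 44.8
Var(Y) = E[Y²] − (E[Y])² = 44.8 − (-6.2)² = 6.36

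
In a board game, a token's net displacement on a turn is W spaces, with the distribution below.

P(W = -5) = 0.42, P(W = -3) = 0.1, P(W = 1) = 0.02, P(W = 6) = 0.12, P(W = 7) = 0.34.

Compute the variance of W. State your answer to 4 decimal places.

31.8816

E[W] = (-5)(0.42) + (-3)(0.1) + (1)(0.02) + (6)(0.12) + (7)(0.34) = 0.72
E[W²] = (-5)²(0.42) + (-3)²(0.1) + (1)²(0.02) + (6)²(0.12) + (7)²(0.34) = 32.4
var(W) = E[W²] − (E[W])² = 32.4 − (0.72)² = 31.8816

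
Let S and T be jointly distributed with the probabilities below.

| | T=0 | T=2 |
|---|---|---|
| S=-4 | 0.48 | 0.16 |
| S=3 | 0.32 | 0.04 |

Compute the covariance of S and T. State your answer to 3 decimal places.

-0.448

E[S] = -1.48,  E[T] = 0.4
E[ST] = -1.04
cov(S,T) = E[ST] − E[S]E[T] = -1.04 − (-1.48)(0.4) = -0.448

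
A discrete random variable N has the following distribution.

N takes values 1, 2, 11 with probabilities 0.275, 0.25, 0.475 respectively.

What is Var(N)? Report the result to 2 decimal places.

22.75

E[N] = (1)(0.275) + (2)(0.25) + (11)(0.475) = 6
E[N²] = (1)²(0.275) + (2)²(0.25) + (11)²(0.475) = 58.75
Var(N) = E[N²] − (E[N])² = 58.75 − (6)² = 22.75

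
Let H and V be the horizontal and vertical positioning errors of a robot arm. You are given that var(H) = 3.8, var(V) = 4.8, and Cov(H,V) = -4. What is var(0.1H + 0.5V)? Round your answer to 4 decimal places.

0.8380

var(0.1H + 0.5V) = (0.1)²·var(H) + (0.5)²·var(V) + 2·(0.1)·(0.5)·Cov(H,V)
= 0.01·3.8 + 0.25·4.8 + 0.1·-4 = 0.838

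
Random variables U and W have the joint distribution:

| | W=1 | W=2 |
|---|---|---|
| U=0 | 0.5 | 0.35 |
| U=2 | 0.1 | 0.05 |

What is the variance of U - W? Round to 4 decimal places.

E[U] = 0.3,  E[W] = 1.4,  E[UW] = 0.4
var(U) = 0.6 − (0.3)² = 0.51;  var(W) = 2.2 − (1.4)² = 0.24
Cov(U,W) = 0.4 − (0.3)(1.4) = -0.02
var(U - W) = (1)²·0.51 + (-1)²·0.24 + 2·(1)·(-1)·-0.02 = 0.79

0.7900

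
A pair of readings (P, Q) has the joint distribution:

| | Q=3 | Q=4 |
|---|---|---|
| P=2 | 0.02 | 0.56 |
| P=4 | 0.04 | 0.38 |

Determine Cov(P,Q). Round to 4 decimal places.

E[P] = 2.84,  E[Q] = 3.94
E[PQ] = 11.16
Cov(P,Q) = E[PQ] − E[P]E[Q] = 11.16 − (2.84)(3.94) = -0.0296

-0.0296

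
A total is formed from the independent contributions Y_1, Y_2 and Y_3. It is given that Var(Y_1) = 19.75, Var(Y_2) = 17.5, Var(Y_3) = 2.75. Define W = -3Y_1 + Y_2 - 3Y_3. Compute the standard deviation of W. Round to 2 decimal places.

14.83

By independence, Var(W) = (-3)²Var(Y_1) + (1)²Var(Y_2) + (-3)²Var(Y_3)
= (-3)²·19.75 + (1)²·17.5 + (-3)²·2.75 = 220
sd(W) = √220 ≈ 14.83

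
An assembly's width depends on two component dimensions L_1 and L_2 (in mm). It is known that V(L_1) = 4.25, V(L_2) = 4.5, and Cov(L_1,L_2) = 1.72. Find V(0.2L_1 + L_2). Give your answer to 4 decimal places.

5.3580

V(0.2L_1 + L_2) = (0.2)²·V(L_1) + (1)²·V(L_2) + 2·(0.2)·(1)·Cov(L_1,L_2)
= 0.04·4.25 + 1·4.5 + 0.4·1.72 = 5.358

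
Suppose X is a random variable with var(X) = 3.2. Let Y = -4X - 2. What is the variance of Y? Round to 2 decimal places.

var(-4X - 2) = (-4)²·var(X) = 16·3.2 = 51.2

51.20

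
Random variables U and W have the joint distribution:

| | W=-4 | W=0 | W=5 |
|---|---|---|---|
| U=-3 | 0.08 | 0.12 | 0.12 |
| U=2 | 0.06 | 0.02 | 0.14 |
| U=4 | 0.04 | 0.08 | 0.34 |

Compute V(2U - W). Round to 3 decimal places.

37.270

E[U] = 1.32,  E[W] = 2.28,  E[UW] = 6.24
V(U) = 11.12 − (1.32)² = 9.3776;  V(W) = 17.88 − (2.28)² = 12.6816
Cov(U,W) = 6.24 − (1.32)(2.28) = 3.2304
V(2U - W) = (2)²·9.3776 + (-1)²·12.6816 + 2·(2)·(-1)·3.2304 = 37.2704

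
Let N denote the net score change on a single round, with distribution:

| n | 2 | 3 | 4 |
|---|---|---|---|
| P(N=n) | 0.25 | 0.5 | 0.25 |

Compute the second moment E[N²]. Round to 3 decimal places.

E[N²] = (2)²(0.25) + (3)²(0.5) + (4)²(0.25) = 9.5

9.500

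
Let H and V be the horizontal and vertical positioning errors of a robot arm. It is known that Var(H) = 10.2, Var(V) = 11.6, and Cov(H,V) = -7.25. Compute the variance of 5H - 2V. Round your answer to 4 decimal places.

446.4000

Var(5H - 2V) = (5)²·Var(H) + (-2)²·Var(V) + 2·(5)·(-2)·Cov(H,V)
= 25·10.2 + 4·11.6 + -20·-7.25 = 446.4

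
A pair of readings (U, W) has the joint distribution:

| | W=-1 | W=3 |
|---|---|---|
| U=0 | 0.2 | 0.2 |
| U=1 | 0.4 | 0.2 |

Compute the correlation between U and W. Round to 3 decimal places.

E[U] = 0.6,  E[W] = 0.6
E[UW] = 0.2
Cov(U,W) = E[UW] − E[U]E[W] = 0.2 − (0.6)(0.6) = -0.16
Var(U) = 0.24,  Var(W) = 3.84
ρ = -0.16 / √(0.24·3.84) ≈ -0.167

-0.167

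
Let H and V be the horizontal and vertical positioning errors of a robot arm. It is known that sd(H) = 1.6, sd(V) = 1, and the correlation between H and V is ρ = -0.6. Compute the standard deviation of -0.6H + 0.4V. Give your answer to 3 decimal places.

Var(H) = (1.6)² = 2.56;  Var(V) = (1)² = 1
cov(H,V) = ρ·sd(H)·sd(V) = -0.6·1.6·1 = -0.96
Var(-0.6H + 0.4V) = (-0.6)²·Var(H) + (0.4)²·Var(V) + 2·(-0.6)·(0.4)·cov(H,V)
= 0.36·2.56 + 0.16·1 + -0.48·-0.96 = 1.5424
sd(-0.6H + 0.4V) = √1.5424 ≈ 1.242

1.242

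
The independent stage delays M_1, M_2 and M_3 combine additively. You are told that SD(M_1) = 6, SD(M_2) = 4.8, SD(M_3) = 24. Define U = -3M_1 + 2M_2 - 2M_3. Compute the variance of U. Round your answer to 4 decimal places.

Var(M_1) = 36, Var(M_2) = 23.04, Var(M_3) = 576
By independence, Var(U) = (-3)²Var(M_1) + (2)²Var(M_2) + (-2)²Var(M_3)
= (-3)²·36 + (2)²·23.04 + (-2)²·576 = 2720.16

2720.1600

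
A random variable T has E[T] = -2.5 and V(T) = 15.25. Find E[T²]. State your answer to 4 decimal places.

21.5000

E[T²] = V(T) + (E[T])² = 15.25 + (-2.5)² = 21.5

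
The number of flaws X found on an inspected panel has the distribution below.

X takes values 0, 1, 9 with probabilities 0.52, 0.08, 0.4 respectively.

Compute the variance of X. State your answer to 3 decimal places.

18.938

E[X] = (0)(0.52) + (1)(0.08) + (9)(0.4) = 3.68
E[X²] = (0)²(0.52) + (1)²(0.08) + (9)²(0.4) = 32.48
Var(X) = E[X²] − (E[X])² = 32.48 − (3.68)² = 18.9376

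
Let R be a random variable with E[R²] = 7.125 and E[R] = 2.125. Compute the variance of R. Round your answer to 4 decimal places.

2.6094

var(R) = 7.125 − (2.125)² = 2.609375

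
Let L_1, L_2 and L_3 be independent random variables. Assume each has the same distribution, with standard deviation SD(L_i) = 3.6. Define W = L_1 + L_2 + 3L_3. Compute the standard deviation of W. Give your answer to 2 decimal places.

11.94

var(L_i) = (3.6)² = 12.96
By independence, var(W) = (1)²var(L_1) + (1)²var(L_2) + (3)²var(L_3)
= (1)²·12.96 + (1)²·12.96 + (3)²·12.96 = 142.56
SD(W) = √142.56 ≈ 11.94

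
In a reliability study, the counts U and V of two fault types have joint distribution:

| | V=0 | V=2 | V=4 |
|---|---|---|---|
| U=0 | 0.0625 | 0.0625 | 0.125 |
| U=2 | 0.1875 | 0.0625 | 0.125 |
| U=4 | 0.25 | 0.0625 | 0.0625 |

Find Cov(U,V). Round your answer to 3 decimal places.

-0.906

E[U] = 2.25,  E[V] = 1.625
E[UV] = 2.75
Cov(U,V) = E[UV] − E[U]E[V] = 2.75 − (2.25)(1.625) = -0.90625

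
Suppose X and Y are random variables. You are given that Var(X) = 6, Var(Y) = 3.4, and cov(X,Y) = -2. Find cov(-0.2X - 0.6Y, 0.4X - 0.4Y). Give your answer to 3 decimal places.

0.656

cov(-0.2X - 0.6Y, 0.4X - 0.4Y) = (-0.2)(0.4)Var(X) + (-0.6)(-0.4)Var(Y) + [(-0.2)(-0.4) + (-0.6)(0.4)]cov(X,Y)
= -0.08·6 + 0.24·3.4 + -0.16·-2 = 0.656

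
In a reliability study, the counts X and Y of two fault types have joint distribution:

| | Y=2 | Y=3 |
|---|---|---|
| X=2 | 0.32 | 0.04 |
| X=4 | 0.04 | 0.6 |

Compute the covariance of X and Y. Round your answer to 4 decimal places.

0.3808

E[X] = 3.28,  E[Y] = 2.64
E[XY] = 9.04
Cov(X,Y) = E[XY] − E[X]E[Y] = 9.04 − (3.28)(2.64) = 0.3808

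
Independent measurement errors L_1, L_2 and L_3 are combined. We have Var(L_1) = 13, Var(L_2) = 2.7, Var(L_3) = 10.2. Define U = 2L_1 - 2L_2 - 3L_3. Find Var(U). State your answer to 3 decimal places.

154.600

By independence, Var(U) = (2)²Var(L_1) + (-2)²Var(L_2) + (-3)²Var(L_3)
= (2)²·13 + (-2)²·2.7 + (-3)²·10.2 = 154.6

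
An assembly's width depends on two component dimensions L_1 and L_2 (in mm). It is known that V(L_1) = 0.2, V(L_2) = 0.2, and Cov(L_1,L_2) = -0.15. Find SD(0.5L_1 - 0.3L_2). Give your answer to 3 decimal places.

0.336

V(0.5L_1 - 0.3L_2) = (0.5)²·V(L_1) + (-0.3)²·V(L_2) + 2·(0.5)·(-0.3)·Cov(L_1,L_2)
= 0.25·0.2 + 0.09·0.2 + -0.3·-0.15 = 0.113
SD(0.5L_1 - 0.3L_2) = √0.113 ≈ 0.336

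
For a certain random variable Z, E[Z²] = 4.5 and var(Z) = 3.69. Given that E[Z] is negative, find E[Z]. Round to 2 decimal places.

(E[Z])² = E[Z²] − var(Z) = 4.5 − 3.69 = 0.81
E[Z] = −√0.81 = -0.9

-0.90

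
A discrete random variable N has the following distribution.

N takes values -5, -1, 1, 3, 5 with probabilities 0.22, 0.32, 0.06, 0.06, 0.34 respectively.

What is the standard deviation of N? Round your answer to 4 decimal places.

3.8275

E[N] = (-5)(0.22) + (-1)(0.32) + (1)(0.06) + (3)(0.06) + (5)(0.34) = 0.52
E[N²] = (-5)²(0.22) + (-1)²(0.32) + (1)²(0.06) + (3)²(0.06) + (5)²(0.34) = 14.92
var(N) = E[N²] − (E[N])² = 14.92 − (0.52)² = 14.6496
SD(N) = √14.6496 ≈ 3.8275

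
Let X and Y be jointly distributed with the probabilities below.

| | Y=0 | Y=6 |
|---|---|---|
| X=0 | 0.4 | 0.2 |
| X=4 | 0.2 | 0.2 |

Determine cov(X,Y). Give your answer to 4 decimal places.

0.9600

E[X] = 1.6,  E[Y] = 2.4
E[XY] = 4.8
cov(X,Y) = E[XY] − E[X]E[Y] = 4.8 − (1.6)(2.4) = 0.96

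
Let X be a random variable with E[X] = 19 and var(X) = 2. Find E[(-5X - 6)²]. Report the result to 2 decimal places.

E[-5X - 6] = -5·19 − 6 = -101
var(-5X - 6) = (-5)²·2 = 50
E[(-5X - 6)²] = var((-5X - 6)) + (E[(-5X - 6)])² = 50 + (-101)² = 10251

10251.00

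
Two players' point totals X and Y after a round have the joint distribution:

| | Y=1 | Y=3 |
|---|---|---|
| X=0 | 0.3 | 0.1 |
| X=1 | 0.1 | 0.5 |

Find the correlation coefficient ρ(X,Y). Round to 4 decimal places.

0.5833

E[X] = 0.6,  E[Y] = 2.2
E[XY] = 1.6
Cov(X,Y) = E[XY] − E[X]E[Y] = 1.6 − (0.6)(2.2) = 0.28
Var(X) = 0.24,  Var(Y) = 0.96
ρ = 0.28 / √(0.24·0.96) ≈ 0.5833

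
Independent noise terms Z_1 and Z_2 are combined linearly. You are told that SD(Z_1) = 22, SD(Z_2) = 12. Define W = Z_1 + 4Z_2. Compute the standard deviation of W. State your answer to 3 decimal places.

52.802

V(Z_1) = 484, V(Z_2) = 144
By independence, V(W) = (1)²V(Z_1) + (4)²V(Z_2)
= (1)²·484 + (4)²·144 = 2788
SD(W) = √2788 ≈ 52.802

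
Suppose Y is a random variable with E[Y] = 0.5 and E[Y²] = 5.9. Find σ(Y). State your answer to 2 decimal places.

V(Y) = 5.9 − (0.5)² = 5.65
σ(Y) = √5.65 ≈ 2.38

2.38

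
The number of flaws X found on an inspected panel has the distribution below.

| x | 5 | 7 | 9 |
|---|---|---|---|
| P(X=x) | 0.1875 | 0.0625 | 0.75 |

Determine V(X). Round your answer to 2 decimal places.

2.48

E[X] = (5)(0.1875) + (7)(0.0625) + (9)(0.75) = 8.125
E[X²] = (5)²(0.1875) + (7)²(0.0625) + (9)²(0.75) = 68.5
V(X) = E[X²] − (E[X])² = 68.5 − (8.125)² = 2.484375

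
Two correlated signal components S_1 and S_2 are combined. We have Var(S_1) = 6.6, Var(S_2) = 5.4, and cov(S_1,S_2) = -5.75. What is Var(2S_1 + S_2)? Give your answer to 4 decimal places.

8.8000

Var(2S_1 + S_2) = (2)²·Var(S_1) + (1)²·Var(S_2) + 2·(2)·(1)·cov(S_1,S_2)
= 4·6.6 + 1·5.4 + 4·-5.75 = 8.8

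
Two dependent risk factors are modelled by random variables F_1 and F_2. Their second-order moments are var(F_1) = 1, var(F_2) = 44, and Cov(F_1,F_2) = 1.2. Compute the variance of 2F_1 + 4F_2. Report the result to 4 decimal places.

var(2F_1 + 4F_2) = (2)²·var(F_1) + (4)²·var(F_2) + 2·(2)·(4)·Cov(F_1,F_2)
= 4·1 + 16·44 + 16·1.2 = 727.2

727.2000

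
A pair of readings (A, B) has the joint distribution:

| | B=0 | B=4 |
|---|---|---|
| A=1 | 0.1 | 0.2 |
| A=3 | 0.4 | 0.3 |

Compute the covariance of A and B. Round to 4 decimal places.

E[A] = 2.4,  E[B] = 2
E[AB] = 4.4
cov(A,B) = E[AB] − E[A]E[B] = 4.4 − (2.4)(2) = -0.4

-0.4000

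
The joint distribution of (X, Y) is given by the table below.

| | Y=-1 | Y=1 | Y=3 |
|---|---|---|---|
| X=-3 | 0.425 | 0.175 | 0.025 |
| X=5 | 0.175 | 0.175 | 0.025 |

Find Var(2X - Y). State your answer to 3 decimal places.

E[X] = 0,  E[Y] = -0.1,  E[XY] = 0.9
Var(X) = 15 − (0)² = 15;  Var(Y) = 1.4 − (-0.1)² = 1.39
cov(X,Y) = 0.9 − (0)(-0.1) = 0.9
Var(2X - Y) = (2)²·15 + (-1)²·1.39 + 2·(2)·(-1)·0.9 = 57.79

57.790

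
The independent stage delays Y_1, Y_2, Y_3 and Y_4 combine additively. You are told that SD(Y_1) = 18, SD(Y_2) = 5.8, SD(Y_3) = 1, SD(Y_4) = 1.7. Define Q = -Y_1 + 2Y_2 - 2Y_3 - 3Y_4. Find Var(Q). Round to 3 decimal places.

488.570

Var(Y_1) = 324, Var(Y_2) = 33.64, Var(Y_3) = 1, Var(Y_4) = 2.89
By independence, Var(Q) = (-1)²Var(Y_1) + (2)²Var(Y_2) + (-2)²Var(Y_3) + (-3)²Var(Y_4)
= (-1)²·324 + (2)²·33.64 + (-2)²·1 + (-3)²·2.89 = 488.57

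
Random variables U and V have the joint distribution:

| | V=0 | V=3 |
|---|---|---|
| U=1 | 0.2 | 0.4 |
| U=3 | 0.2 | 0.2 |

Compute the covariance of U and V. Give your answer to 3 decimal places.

E[U] = 1.8,  E[V] = 1.8
E[UV] = 3
Cov(U,V) = E[UV] − E[U]E[V] = 3 − (1.8)(1.8) = -0.24

-0.240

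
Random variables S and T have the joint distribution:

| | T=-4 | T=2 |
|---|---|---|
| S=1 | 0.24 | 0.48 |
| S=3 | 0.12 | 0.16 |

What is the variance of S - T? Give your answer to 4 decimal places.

E[S] = 1.56,  E[T] = -0.16,  E[ST] = -0.48
Var(S) = 3.24 − (1.56)² = 0.8064;  Var(T) = 8.32 − (-0.16)² = 8.2944
cov(S,T) = -0.48 − (1.56)(-0.16) = -0.2304
Var(S - T) = (1)²·0.8064 + (-1)²·8.2944 + 2·(1)·(-1)·-0.2304 = 9.5616

9.5616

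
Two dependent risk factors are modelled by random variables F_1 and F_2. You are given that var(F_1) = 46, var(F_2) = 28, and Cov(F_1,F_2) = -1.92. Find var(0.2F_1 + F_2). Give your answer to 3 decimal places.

29.072

var(0.2F_1 + F_2) = (0.2)²·var(F_1) + (1)²·var(F_2) + 2·(0.2)·(1)·Cov(F_1,F_2)
= 0.04·46 + 1·28 + 0.4·-1.92 = 29.072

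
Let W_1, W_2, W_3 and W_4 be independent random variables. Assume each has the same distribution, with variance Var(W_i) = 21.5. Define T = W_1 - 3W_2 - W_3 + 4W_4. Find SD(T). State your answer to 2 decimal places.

By independence, Var(T) = (1)²Var(W_1) + (-3)²Var(W_2) + (-1)²Var(W_3) + (4)²Var(W_4)
= (1)²·21.5 + (-3)²·21.5 + (-1)²·21.5 + (4)²·21.5 = 580.5
SD(T) = √580.5 ≈ 24.09

24.09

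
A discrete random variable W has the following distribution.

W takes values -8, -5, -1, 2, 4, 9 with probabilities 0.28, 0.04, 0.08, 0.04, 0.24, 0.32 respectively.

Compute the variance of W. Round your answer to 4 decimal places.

E[W] = (-8)(0.28) + (-5)(0.04) + (-1)(0.08) + (2)(0.04) + (4)(0.24) + (9)(0.32) = 1.4
E[W²] = (-8)²(0.28) + (-5)²(0.04) + (-1)²(0.08) + (2)²(0.04) + (4)²(0.24) + (9)²(0.32) = 48.92
Var(W) = E[W²] − (E[W])² = 48.92 − (1.4)² = 46.96

46.9600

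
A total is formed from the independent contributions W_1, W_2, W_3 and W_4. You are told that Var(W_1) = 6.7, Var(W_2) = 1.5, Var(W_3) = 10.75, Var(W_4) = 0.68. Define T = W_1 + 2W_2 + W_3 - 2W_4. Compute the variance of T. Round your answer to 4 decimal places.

By independence, Var(T) = (1)²Var(W_1) + (2)²Var(W_2) + (1)²Var(W_3) + (-2)²Var(W_4)
= (1)²·6.7 + (2)²·1.5 + (1)²·10.75 + (-2)²·0.68 = 26.17

26.1700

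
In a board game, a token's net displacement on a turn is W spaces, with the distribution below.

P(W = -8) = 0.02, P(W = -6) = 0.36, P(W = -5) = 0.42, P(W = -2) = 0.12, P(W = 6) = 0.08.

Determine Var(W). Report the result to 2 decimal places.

10.63

E[W] = (-8)(0.02) + (-6)(0.36) + (-5)(0.42) + (-2)(0.12) + (6)(0.08) = -4.18
E[W²] = (-8)²(0.02) + (-6)²(0.36) + (-5)²(0.42) + (-2)²(0.12) + (6)²(0.08) = 28.1
Var(W) = E[W²] − (E[W])² = 28.1 − (-4.18)² = 10.6276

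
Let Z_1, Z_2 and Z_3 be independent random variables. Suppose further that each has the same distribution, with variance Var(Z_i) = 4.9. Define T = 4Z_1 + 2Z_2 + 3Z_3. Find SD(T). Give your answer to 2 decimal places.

11.92

By independence, Var(T) = (4)²Var(Z_1) + (2)²Var(Z_2) + (3)²Var(Z_3)
= (4)²·4.9 + (2)²·4.9 + (3)²·4.9 = 142.1
SD(T) = √142.1 ≈ 11.92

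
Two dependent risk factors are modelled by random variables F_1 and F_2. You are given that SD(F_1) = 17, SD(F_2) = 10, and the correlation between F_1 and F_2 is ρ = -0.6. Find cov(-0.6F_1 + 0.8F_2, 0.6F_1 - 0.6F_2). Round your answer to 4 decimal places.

Var(F_1) = (17)² = 289;  Var(F_2) = (10)² = 100
cov(F_1,F_2) = ρ·SD(F_1)·SD(F_2) = -0.6·17·10 = -102
cov(-0.6F_1 + 0.8F_2, 0.6F_1 - 0.6F_2) = (-0.6)(0.6)Var(F_1) + (0.8)(-0.6)Var(F_2) + [(-0.6)(-0.6) + (0.8)(0.6)]cov(F_1,F_2)
= -0.36·289 + -0.48·100 + 0.84·-102 = -237.72

-237.7200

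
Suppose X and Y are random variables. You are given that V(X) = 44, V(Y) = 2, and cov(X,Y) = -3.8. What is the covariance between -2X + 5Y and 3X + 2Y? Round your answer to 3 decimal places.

cov(-2X + 5Y, 3X + 2Y) = (-2)(3)V(X) + (5)(2)V(Y) + [(-2)(2) + (5)(3)]cov(X,Y)
= -6·44 + 10·2 + 11·-3.8 = -285.8

-285.800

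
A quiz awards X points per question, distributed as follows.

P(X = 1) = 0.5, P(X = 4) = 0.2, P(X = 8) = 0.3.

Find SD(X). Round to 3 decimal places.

E[X] = (1)(0.5) + (4)(0.2) + (8)(0.3) = 3.7
E[X²] = (1)²(0.5) + (4)²(0.2) + (8)²(0.3) = 22.9
Var(X) = E[X²] − (E[X])² = 22.9 − (3.7)² = 9.21
SD(X) = √9.21 ≈ 3.035

3.035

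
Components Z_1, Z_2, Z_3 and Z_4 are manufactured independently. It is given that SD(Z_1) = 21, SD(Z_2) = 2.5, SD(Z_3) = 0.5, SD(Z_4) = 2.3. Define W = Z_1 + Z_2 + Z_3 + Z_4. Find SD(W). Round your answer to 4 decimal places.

Var(Z_1) = 441, Var(Z_2) = 6.25, Var(Z_3) = 0.25, Var(Z_4) = 5.29
By independence, Var(W) = (1)²Var(Z_1) + (1)²Var(Z_2) + (1)²Var(Z_3) + (1)²Var(Z_4)
= (1)²·441 + (1)²·6.25 + (1)²·0.25 + (1)²·5.29 = 452.79
SD(W) = √452.79 ≈ 21.2789

21.2789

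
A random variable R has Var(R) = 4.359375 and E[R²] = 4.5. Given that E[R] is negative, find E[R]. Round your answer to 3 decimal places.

(E[R])² = E[R²] − Var(R) = 4.5 − 4.359375 = 0.140625
E[R] = −√0.140625 = -0.375

-0.375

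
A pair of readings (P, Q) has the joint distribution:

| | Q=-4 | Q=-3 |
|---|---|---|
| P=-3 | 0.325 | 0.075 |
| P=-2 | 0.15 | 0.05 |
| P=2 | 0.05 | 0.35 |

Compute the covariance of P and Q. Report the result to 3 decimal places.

E[P] = -0.8,  E[Q] = -3.525
E[PQ] = 3.575
Cov(P,Q) = E[PQ] − E[P]E[Q] = 3.575 − (-0.8)(-3.525) = 0.755

0.755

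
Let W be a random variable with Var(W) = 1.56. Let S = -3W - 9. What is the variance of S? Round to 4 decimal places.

14.0400

Var(-3W - 9) = (-3)²·Var(W) = 9·1.56 = 14.04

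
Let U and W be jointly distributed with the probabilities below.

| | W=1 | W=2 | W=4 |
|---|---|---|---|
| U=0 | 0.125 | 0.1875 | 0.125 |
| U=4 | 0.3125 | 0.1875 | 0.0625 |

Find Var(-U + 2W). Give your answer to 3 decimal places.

E[U] = 2.25,  E[W] = 1.9375,  E[UW] = 3.75
Var(U) = 9 − (2.25)² = 3.9375;  Var(W) = 4.9375 − (1.9375)² = 1.18359375
cov(U,W) = 3.75 − (2.25)(1.9375) = -0.609375
Var(-U + 2W) = (-1)²·3.9375 + (2)²·1.18359375 + 2·(-1)·(2)·-0.609375 = 11.109375

11.109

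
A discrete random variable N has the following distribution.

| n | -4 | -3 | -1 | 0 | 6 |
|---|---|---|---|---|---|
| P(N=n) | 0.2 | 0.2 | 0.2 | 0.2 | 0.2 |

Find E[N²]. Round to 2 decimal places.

12.40

E[N²] = (-4)²(0.2) + (-3)²(0.2) + (-1)²(0.2) + (0)²(0.2) + (6)²(0.2) = 12.4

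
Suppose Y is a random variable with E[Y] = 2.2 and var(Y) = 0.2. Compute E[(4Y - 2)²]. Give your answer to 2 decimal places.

49.44

E[4Y - 2] = 4·2.2 − 2 = 6.8
var(4Y - 2) = (4)²·0.2 = 3.2
E[(4Y - 2)²] = var((4Y - 2)) + (E[(4Y - 2)])² = 3.2 + (6.8)² = 49.44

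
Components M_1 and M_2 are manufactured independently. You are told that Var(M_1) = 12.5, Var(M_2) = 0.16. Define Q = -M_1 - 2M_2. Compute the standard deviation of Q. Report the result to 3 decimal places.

3.625

By independence, Var(Q) = (-1)²Var(M_1) + (-2)²Var(M_2)
= (-1)²·12.5 + (-2)²·0.16 = 13.14
SD(Q) = √13.14 ≈ 3.625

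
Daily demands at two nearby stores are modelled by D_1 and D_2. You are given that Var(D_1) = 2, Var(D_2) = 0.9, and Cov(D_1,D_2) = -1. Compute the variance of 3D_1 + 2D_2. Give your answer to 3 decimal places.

Var(3D_1 + 2D_2) = (3)²·Var(D_1) + (2)²·Var(D_2) + 2·(3)·(2)·Cov(D_1,D_2)
= 9·2 + 4·0.9 + 12·-1 = 9.6

9.600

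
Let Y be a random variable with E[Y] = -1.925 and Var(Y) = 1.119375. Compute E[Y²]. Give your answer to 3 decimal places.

4.825

E[Y²] = Var(Y) + (E[Y])² = 1.119375 + (-1.925)² = 4.825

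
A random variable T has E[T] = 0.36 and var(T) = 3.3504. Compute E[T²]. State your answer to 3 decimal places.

E[T²] = var(T) + (E[T])² = 3.3504 + (0.36)² = 3.48

3.480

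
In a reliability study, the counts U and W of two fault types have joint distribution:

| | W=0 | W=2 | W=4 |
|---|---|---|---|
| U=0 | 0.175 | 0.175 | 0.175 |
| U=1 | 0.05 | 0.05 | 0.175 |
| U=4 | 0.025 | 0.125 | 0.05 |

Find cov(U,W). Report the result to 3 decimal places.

0.128

E[U] = 1.075,  E[W] = 2.3
E[UW] = 2.6
cov(U,W) = E[UW] − E[U]E[W] = 2.6 − (1.075)(2.3) = 0.1275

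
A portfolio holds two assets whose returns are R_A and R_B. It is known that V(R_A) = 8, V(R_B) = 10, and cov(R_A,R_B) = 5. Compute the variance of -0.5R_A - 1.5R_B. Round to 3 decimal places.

32.000

V(-0.5R_A - 1.5R_B) = (-0.5)²·V(R_A) + (-1.5)²·V(R_B) + 2·(-0.5)·(-1.5)·cov(R_A,R_B)
= 0.25·8 + 2.25·10 + 1.5·5 = 32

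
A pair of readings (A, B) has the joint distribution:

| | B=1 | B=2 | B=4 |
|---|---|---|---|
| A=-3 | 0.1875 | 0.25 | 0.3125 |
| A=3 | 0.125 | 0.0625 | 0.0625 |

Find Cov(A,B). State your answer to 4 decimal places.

-0.6563

E[A] = -1.5,  E[B] = 2.4375
E[AB] = -4.3125
Cov(A,B) = E[AB] − E[A]E[B] = -4.3125 − (-1.5)(2.4375) = -0.65625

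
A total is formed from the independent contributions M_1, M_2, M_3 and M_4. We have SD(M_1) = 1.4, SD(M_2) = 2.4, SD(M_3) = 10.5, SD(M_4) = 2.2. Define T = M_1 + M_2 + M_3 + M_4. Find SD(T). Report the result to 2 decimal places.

11.08

Var(M_1) = 1.96, Var(M_2) = 5.76, Var(M_3) = 110.25, Var(M_4) = 4.84
By independence, Var(T) = (1)²Var(M_1) + (1)²Var(M_2) + (1)²Var(M_3) + (1)²Var(M_4)
= (1)²·1.96 + (1)²·5.76 + (1)²·110.25 + (1)²·4.84 = 122.81
SD(T) = √122.81 ≈ 11.08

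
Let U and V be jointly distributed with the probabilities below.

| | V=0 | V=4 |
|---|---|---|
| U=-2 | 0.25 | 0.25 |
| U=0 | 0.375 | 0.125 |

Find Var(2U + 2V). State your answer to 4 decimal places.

15.0000

E[U] = -1,  E[V] = 1.5,  E[UV] = -2
Var(U) = 2 − (-1)² = 1;  Var(V) = 6 − (1.5)² = 3.75
cov(U,V) = -2 − (-1)(1.5) = -0.5
Var(2U + 2V) = (2)²·1 + (2)²·3.75 + 2·(2)·(2)·-0.5 = 15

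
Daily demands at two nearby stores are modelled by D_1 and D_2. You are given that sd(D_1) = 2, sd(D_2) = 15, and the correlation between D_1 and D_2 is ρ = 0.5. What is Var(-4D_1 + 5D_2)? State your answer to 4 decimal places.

Var(D_1) = (2)² = 4;  Var(D_2) = (15)² = 225
Cov(D_1,D_2) = ρ·sd(D_1)·sd(D_2) = 0.5·2·15 = 15
Var(-4D_1 + 5D_2) = (-4)²·Var(D_1) + (5)²·Var(D_2) + 2·(-4)·(5)·Cov(D_1,D_2)
= 16·4 + 25·225 + -40·15 = 5089

5089.0000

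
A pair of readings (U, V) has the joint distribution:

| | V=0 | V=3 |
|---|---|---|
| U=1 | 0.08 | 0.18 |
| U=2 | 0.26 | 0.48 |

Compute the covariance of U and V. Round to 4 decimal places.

E[U] = 1.74,  E[V] = 1.98
E[UV] = 3.42
Cov(U,V) = E[UV] − E[U]E[V] = 3.42 − (1.74)(1.98) = -0.0252

-0.0252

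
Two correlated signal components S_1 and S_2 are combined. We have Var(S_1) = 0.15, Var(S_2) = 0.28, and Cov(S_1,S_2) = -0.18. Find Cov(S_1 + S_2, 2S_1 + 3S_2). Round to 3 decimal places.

Cov(S_1 + S_2, 2S_1 + 3S_2) = (1)(2)Var(S_1) + (1)(3)Var(S_2) + [(1)(3) + (1)(2)]Cov(S_1,S_2)
= 2·0.15 + 3·0.28 + 5·-0.18 = 0.24

0.240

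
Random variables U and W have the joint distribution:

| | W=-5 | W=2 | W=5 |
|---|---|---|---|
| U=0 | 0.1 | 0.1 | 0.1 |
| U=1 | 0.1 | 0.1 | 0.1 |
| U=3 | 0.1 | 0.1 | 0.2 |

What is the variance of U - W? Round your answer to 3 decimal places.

E[U] = 1.5,  E[W] = 1.1,  E[UW] = 2.3
Var(U) = 3.9 − (1.5)² = 1.65;  Var(W) = 18.7 − (1.1)² = 17.49
Cov(U,W) = 2.3 − (1.5)(1.1) = 0.65
Var(U - W) = (1)²·1.65 + (-1)²·17.49 + 2·(1)·(-1)·0.65 = 17.84

17.840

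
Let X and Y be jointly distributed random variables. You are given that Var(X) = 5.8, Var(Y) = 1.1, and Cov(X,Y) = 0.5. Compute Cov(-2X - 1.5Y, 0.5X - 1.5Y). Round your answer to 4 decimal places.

-2.2000

Cov(-2X - 1.5Y, 0.5X - 1.5Y) = (-2)(0.5)Var(X) + (-1.5)(-1.5)Var(Y) + [(-2)(-1.5) + (-1.5)(0.5)]Cov(X,Y)
= -1·5.8 + 2.25·1.1 + 2.25·0.5 = -2.2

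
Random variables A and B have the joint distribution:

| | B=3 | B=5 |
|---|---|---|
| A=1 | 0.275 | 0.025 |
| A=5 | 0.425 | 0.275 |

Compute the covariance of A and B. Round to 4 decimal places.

E[A] = 3.8,  E[B] = 3.6
E[AB] = 14.2
Cov(A,B) = E[AB] − E[A]E[B] = 14.2 − (3.8)(3.6) = 0.52

0.5200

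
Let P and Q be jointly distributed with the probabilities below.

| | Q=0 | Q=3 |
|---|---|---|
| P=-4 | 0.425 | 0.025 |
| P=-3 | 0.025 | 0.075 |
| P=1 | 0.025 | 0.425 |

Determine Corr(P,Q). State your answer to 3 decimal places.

E[P] = -1.65,  E[Q] = 1.575
E[PQ] = 0.3
Cov(P,Q) = E[PQ] − E[P]E[Q] = 0.3 − (-1.65)(1.575) = 2.89875
var(P) = 5.8275,  var(Q) = 2.244375
ρ = 2.89875 / √(5.8275·2.244375) ≈ 0.802

0.802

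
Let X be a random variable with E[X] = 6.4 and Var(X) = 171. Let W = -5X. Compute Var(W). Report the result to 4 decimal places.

4275.0000

Var(-5X) = (-5)²·Var(X) = 25·171 = 4275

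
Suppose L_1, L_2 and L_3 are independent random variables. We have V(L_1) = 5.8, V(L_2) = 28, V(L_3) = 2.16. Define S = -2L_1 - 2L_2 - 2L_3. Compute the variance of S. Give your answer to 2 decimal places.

143.84

By independence, V(S) = (-2)²V(L_1) + (-2)²V(L_2) + (-2)²V(L_3)
= (-2)²·5.8 + (-2)²·28 + (-2)²·2.16 = 143.84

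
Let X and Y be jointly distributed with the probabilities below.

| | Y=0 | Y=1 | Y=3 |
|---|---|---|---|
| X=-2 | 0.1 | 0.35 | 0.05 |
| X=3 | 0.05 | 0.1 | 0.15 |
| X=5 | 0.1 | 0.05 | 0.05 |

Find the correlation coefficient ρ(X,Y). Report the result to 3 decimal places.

0.162

E[X] = 0.9,  E[Y] = 1.25
E[XY] = 1.65
Cov(X,Y) = E[XY] − E[X]E[Y] = 1.65 − (0.9)(1.25) = 0.525
V(X) = 8.89,  V(Y) = 1.1875
ρ = 0.525 / √(8.89·1.1875) ≈ 0.162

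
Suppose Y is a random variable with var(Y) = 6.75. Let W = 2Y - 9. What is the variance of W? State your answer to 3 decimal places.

var(2Y - 9) = (2)²·var(Y) = 4·6.75 = 27

27.000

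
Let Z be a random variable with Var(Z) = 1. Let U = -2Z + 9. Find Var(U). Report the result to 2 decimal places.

4.00

Var(-2Z + 9) = (-2)²·Var(Z) = 4·1 = 4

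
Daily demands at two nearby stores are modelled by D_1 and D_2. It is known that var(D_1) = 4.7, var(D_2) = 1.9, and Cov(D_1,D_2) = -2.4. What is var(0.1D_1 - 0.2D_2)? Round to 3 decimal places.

0.219

var(0.1D_1 - 0.2D_2) = (0.1)²·var(D_1) + (-0.2)²·var(D_2) + 2·(0.1)·(-0.2)·Cov(D_1,D_2)
= 0.01·4.7 + 0.04·1.9 + -0.04·-2.4 = 0.219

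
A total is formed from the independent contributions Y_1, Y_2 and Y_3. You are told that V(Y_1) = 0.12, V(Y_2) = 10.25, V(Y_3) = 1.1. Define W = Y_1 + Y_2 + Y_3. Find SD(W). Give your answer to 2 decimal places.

By independence, V(W) = (1)²V(Y_1) + (1)²V(Y_2) + (1)²V(Y_3)
= (1)²·0.12 + (1)²·10.25 + (1)²·1.1 = 11.47
SD(W) = √11.47 ≈ 3.39

3.39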